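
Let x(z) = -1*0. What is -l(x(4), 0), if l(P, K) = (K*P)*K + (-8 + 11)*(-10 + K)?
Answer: 30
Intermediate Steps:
x(z) = 0
l(P, K) = -30 + 3*K + P*K**2 (l(P, K) = P*K**2 + 3*(-10 + K) = P*K**2 + (-30 + 3*K) = -30 + 3*K + P*K**2)
-l(x(4), 0) = -(-30 + 3*0 + 0*0**2) = -(-30 + 0 + 0*0) = -(-30 + 0 + 0) = -1*(-30) = 30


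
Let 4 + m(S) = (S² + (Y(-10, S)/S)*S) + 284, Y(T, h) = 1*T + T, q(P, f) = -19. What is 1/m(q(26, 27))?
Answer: 1/621 ≈ 0.0016103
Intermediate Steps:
Y(T, h) = 2*T (Y(T, h) = T + T = 2*T)
m(S) = 260 + S² (m(S) = -4 + ((S² + ((2*(-10))/S)*S) + 284) = -4 + ((S² + (-20/S)*S) + 284) = -4 + ((S² - 20) + 284) = -4 + ((-20 + S²) + 284) = -4 + (264 + S²) = 260 + S²)
1/m(q(26, 27)) = 1/(260 + (-19)²) = 1/(260 + 361) = 1/621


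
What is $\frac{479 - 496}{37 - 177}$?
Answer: $\frac{17}{140} \approx 0.12143$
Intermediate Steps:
$\frac{479 - 496}{37 - 177} = - \frac{17}{-140} = \left(-17\right) \left(- \frac{1}{140}\right) = \frac{17}{140}$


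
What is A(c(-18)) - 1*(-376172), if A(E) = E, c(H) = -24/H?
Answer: 1128520/3 ≈ 3.7617e+5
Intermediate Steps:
A(c(-18)) - 1*(-376172) = -24/(-18) - 1*(-376172) = -24*(-1/18) + 376172 = 4/3 + 376172 = 1128520/3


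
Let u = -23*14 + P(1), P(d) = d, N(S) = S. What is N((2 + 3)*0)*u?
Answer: 0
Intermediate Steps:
u = -321 (u = -23*14 + 1 = -322 + 1 = -321)
N((2 + 3)*0)*u = ((2 + 3)*0)*(-321) = (5*0)*(-321) = 0*(-321) = 0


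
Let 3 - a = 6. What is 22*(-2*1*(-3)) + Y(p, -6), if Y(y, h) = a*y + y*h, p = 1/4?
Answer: 519/4 ≈ 129.75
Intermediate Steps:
a = -3 (a = 3 - 1*6 = 3 - 6 = -3)
p = ¼ ≈ 0.25000
Y(y, h) = -3*y + h*y (Y(y, h) = -3*y + y*h = -3*y + h*y)
22*(-2*1*(-3)) + Y(p, -6) = 22*(-2*1*(-3)) + (-3 - 6)/4 = 22*(-2*(-3)) + (¼)*(-9) = 22*6 - 9/4 = 132 - 9/4 = 519/4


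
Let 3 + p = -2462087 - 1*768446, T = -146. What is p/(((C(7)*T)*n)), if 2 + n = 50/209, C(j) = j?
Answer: -84397753/47012 ≈ -1795.2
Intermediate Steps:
n = -368/209 (n = -2 + 50/209 = -368/209 ≈ -1.7608)
p = -3230536 (p = -3 + (-2462087 - 1*768446) = -3 + (-2462087 - 768446) = -3 - 3230533 = -3230536)
p/(((C(7)*T)*n)) = -3230536/((7*(-146))*(-368/209)) = -3230536/((-1022*(-368/209))) = -3230536/376096/209 = -3230536*209/376096 = -84397753/47012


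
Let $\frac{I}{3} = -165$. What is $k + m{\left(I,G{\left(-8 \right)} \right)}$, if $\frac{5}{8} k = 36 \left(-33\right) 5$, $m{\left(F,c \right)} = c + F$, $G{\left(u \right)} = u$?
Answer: $-10007$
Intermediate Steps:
$I = -495$ ($I = 3 \left(-165\right) = -495$)
$m{\left(F,c \right)} = F + c$
$k = -9504$ ($k = \frac{8 \cdot 36 \left(-33\right) 5}{5} = \frac{8 \left(\left(-1188\right) 5\right)}{5} = \frac{8}{5} \left(-5940\right) = -9504$)
$k + m{\left(I,G{\left(-8 \right)} \right)} = -9504 - 503 = -10007$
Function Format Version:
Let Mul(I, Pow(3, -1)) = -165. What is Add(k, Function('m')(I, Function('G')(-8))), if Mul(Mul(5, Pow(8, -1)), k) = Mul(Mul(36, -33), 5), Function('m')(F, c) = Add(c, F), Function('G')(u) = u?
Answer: -10007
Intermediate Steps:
I = -495 (I = Mul(3, -165) = -495)
Function('m')(F, c) = Add(F, c)
k = -9504 (k = Mul(Rational(8, 5), Mul(Mul(36, -33), 5)) = Mul(Rational(8, 5), Mul(-1188, 5)) = Mul(Rational(8, 5), -5940) = -9504)
Add(k, Function('m')(I, Function('G')(-8))) = Add(-9504, Add(-495, -8)) = Add(-9504, -503) = -10007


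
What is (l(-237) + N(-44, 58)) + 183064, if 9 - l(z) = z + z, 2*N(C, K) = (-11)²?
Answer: 367215/2 ≈ 1.8361e+5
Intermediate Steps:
N(C, K) = 121/2 (N(C, K) = (½)*(-11)² = (½)*121 = 121/2)
l(z) = 9 - 2*z (l(z) = 9 - (z + z) = 9 - 2*z)
(l(-237) + N(-44, 58)) + 183064 = ((9 - 2*(-237)) + 121/2) + 183064 = ((9 + 474) + 121/2) + 183064 = (483 + 121/2) + 183064 = 1087/2 + 183064 = 367215/2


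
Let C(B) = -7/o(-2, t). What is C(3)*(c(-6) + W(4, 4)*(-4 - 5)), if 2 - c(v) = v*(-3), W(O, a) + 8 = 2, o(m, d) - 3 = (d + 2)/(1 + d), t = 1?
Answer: -532/9 ≈ -59.111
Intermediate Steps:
o(m, d) = 3 + (2 + d)/(1 + d) (o(m, d) = 3 + (d + 2)/(1 + d) = 3 + (2 + d)/(1 + d))
W(O, a) = -6 (W(O, a) = -8 + 2 = -6)
C(B) = -14/9 (C(B) = -7*(1 + 1)/(5 + 4*1) = -7*2/(5 + 4) = -7/((½)*9) = -7/9/2 = -7*2/9 = -14/9)
c(v) = 2 + 3*v (c(v) = 2 - v*(-3) = 2 - (-3)*v = 2 + 3*v)
C(3)*(c(-6) + W(4, 4)*(-4 - 5)) = -14*((2 + 3*(-6)) - 6*(-4 - 5))/9 = -14*((2 - 18) - 6*(-9))/9 = -14*(-16 + 54)/9 = -14/9*38 = -532/9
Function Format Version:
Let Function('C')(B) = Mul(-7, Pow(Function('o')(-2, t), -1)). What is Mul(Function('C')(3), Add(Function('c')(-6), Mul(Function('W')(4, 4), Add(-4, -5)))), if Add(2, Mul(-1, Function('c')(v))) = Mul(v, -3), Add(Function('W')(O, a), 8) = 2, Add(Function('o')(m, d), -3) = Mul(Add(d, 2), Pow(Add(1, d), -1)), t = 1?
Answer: Rational(-532, 9) ≈ -59.111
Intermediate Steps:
Function('o')(m, d) = Add(3, Mul(Pow(Add(1, d), -1), Add(2, d))) (Function('o')(m, d) = Add(3, Mul(Add(d, 2), Pow(Add(1, d), -1))) = Add(3, Mul(Add(2, d), Pow(Add(1, d), -1))) = Add(3, Mul(Pow(Add(1, d), -1), Add(2, d))))
Function('W')(O, a) = -6 (Function('W')(O, a) = Add(-8, 2) = -6)
Function('C')(B) = Rational(-14, 9) (Function('C')(B) = Mul(-7, Pow(Mul(Pow(Add(1, 1), -1), Add(5, Mul(4, 1))), -1)) = Mul(-7, Pow(Mul(Pow(2, -1), Add(5, 4)), -1)) = Mul(-7, Pow(Mul(Rational(1, 2), 9), -1)) = Mul(-7, Pow(Rational(9, 2), -1)) = Mul(-7, Rational(2, 9)) = Rational(-14, 9))
Function('c')(v) = Add(2, Mul(3, v)) (Function('c')(v) = Add(2, Mul(-1, Mul(v, -3))) = Add(2, Mul(-1, Mul(-3, v))) = Add(2, Mul(3, v)))
Mul(Function('C')(3), Add(Function('c')(-6), Mul(Function('W')(4, 4), Add(-4, -5)))) = Mul(Rational(-14, 9), Add(Add(2, Mul(3, -6)), Mul(-6, Add(-4, -5)))) = Mul(Rational(-14, 9), Add(Add(2, -18), Mul(-6, -9))) = Mul(Rational(-14, 9), Add(-16, 54)) = Mul(Rational(-14, 9), 38) = Rational(-532, 9)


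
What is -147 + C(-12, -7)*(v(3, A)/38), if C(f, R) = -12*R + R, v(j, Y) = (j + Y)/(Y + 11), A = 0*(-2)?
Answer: -5565/38 ≈ -146.45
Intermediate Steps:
A = 0
v(j, Y) = (Y + j)/(11 + Y)
C(f, R) = -11*R
-147 + C(-12, -7)*(v(3, A)/38) = -147 + (-11*(-7))*(((0 + 3)/(11 + 0))/38) = -147 + 77*((3/11)*(1/38)) = -147 + 77*(3/418) = -147 + 21/38 = -5565/38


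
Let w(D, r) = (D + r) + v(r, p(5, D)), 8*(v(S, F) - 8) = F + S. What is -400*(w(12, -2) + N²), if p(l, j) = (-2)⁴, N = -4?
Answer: -14300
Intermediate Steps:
p(l, j) = 16
v(S, F) = 8 + F/8 + S/8 (v(S, F) = 8 + (F + S)/8 = 8 + (F/8 + S/8) = 8 + F/8 + S/8)
w(D, r) = 10 + D + 9*r/8 (w(D, r) = (D + r) + (8 + (⅛)*16 + r/8) = (D + r) + (8 + 2 + r/8) = (D + r) + (10 + r/8) = 10 + D + 9*r/8)
-400*(w(12, -2) + N²) = -400*((10 + 12 + (9/8)*(-2)) + (-4)²) = -400*((10 + 12 - 9/4) + 16) = -400*(79/4 + 16) = -400*143/4 = -14300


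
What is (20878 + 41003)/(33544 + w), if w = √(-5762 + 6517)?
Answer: 2075736264/1125199181 - 61881*√755/1125199181 ≈ 1.8433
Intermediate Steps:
w = √755 ≈ 27.477
(20878 + 41003)/(33544 + w) = (20878 + 41003)/(33544 + √755) = 61881/(33544 + √755)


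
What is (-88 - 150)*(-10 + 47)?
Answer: -8806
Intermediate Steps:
(-88 - 150)*(-10 + 47) = -238*37 = -8806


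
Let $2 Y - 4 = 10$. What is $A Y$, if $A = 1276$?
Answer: $8932$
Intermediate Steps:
$Y = 7$ ($Y = 2 + \frac{1}{2} \cdot 10 = 2 + 5 = 7$)
$A Y = 1276 \cdot 7 = 8932$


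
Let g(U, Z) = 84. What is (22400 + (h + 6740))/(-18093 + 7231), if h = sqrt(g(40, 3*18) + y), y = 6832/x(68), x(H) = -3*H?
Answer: -14570/5431 - 2*sqrt(8211)/276981 ≈ -2.6834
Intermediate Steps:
y = -1708/51 (y = 6832/((-3*68)) = 6832/(-204) = 6832*(-1/204) = -1708/51 ≈ -33.490)
h = 4*sqrt(8211)/51 (h = sqrt(84 - 1708/51) = sqrt(2576/51) = 4*sqrt(8211)/51 ≈ 7.1070)
(22400 + (h + 6740))/(-18093 + 7231) = (22400 + (4*sqrt(8211)/51 + 6740))/(-18093 + 7231) = (22400 + (6740 + 4*sqrt(8211)/51))/(-10862) = (29140 + 4*sqrt(8211)/51)*(-1/10862) = -14570/5431 - 2*sqrt(8211)/276981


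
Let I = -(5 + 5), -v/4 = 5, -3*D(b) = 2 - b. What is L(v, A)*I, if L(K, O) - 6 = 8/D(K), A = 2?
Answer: -540/11 ≈ -49.091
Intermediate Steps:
D(b) = -⅔ + b/3 (D(b) = -(2 - b)/3 = -⅔ + b/3)
v = -20 (v = -4*5 = -20)
L(K, O) = 6 + 8/(-⅔ + K/3)
I = -10 (I = -1*10 = -10)
L(v, A)*I = (6*(2 - 20)/(-2 - 20))*(-10) = (6*(-18)/(-22))*(-10) = (6*(-1/22)*(-18))*(-10) = (54/11)*(-10) = -540/11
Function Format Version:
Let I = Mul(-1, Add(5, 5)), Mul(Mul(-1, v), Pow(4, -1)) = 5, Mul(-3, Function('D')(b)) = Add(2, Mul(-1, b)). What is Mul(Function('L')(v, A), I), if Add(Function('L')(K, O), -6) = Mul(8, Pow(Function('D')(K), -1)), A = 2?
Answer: Rational(-540, 11) ≈ -49.091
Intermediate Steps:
Function('D')(b) = Add(Rational(-2, 3), Mul(Rational(1, 3), b)) (Function('D')(b) = Mul(Rational(-1, 3), Add(2, Mul(-1, b))) = Add(Rational(-2, 3), Mul(Rational(1, 3), b)))
v = -20 (v = Mul(-4, 5) = -20)
Function('L')(K, O) = Add(6, Mul(8, Pow(Add(Rational(-2, 3), Mul(Rational(1, 3), K)), -1)))
I = -10 (I = Mul(-1, 10) = -10)
Mul(Function('L')(v, A), I) = Mul(Mul(6, Pow(Add(-2, -20), -1), Add(2, -20)), -10) = Mul(Mul(6, Pow(-22, -1), -18), -10) = Mul(Mul(6, Rational(-1, 22), -18), -10) = Mul(Rational(54, 11), -10) = Rational(-540, 11)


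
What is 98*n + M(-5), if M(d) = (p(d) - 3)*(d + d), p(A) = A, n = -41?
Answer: -3938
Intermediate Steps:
M(d) = 2*d*(-3 + d) (M(d) = (d - 3)*(d + d) = (-3 + d)*(2*d) = 2*d*(-3 + d))
98*n + M(-5) = 98*(-41) + 2*(-5)*(-3 - 5) = -4018 + 2*(-5)*(-8) = -4018 + 80 = -3938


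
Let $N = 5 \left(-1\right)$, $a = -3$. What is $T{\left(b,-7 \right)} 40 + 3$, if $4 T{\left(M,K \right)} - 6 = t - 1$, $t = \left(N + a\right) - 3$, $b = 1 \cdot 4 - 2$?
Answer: $-57$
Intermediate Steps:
$b = 2$ ($b = 4 - 2 = 2$)
$N = -5$
$t = -11$ ($t = \left(-5 - 3\right) - 3 = -8 - 3 = -11$)
$T{\left(M,K \right)} = - \frac{3}{2}$ ($T{\left(M,K \right)} = \frac{3}{2} + \frac{-11 - 1}{4} = \frac{3}{2} + \frac{1}{4} \left(-12\right) = \frac{3}{2} - 3 = - \frac{3}{2}$)
$T{\left(b,-7 \right)} 40 + 3 = \left(- \frac{3}{2}\right) 40 + 3 = -60 + 3 = -57$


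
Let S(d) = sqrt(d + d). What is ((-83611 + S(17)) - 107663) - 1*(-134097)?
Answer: -57177 + sqrt(34) ≈ -57171.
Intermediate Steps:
S(d) = sqrt(2)*sqrt(d) (S(d) = sqrt(2*d) = sqrt(2)*sqrt(d))
((-83611 + S(17)) - 107663) - 1*(-134097) = ((-83611 + sqrt(2)*sqrt(17)) - 107663) - 1*(-134097) = ((-83611 + sqrt(34)) - 107663) + 134097 = (-191274 + sqrt(34)) + 134097 = -57177 + sqrt(34)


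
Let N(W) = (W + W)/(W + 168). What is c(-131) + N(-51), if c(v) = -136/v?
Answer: 850/5109 ≈ 0.16637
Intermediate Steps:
N(W) = 2*W/(168 + W) (N(W) = (2*W)/(168 + W) = 2*W/(168 + W))
c(-131) + N(-51) = -136/(-131) + 2*(-51)/(168 - 51) = -136*(-1/131) + 2*(-51)/117 = 136/131 + 2*(-51)*(1/117) = 136/131 - 34/39 = 850/5109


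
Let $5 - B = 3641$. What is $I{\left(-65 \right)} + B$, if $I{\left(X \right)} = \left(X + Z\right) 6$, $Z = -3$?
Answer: $-4044$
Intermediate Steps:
$B = -3636$ ($B = 5 - 3641 = -3636$)
$I{\left(X \right)} = -18 + 6 X$ ($I{\left(X \right)} = \left(X - 3\right) 6 = \left(-3 + X\right) 6 = -18 + 6 X$)
$I{\left(-65 \right)} + B = \left(-18 + 6 \left(-65\right)\right) - 3636 = \left(-18 - 390\right) - 3636 = -408 - 3636 = -4044$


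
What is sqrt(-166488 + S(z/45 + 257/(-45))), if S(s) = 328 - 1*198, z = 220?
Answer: I*sqrt(166358) ≈ 407.87*I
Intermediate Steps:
S(s) = 130 (S(s) = 328 - 198 = 130)
sqrt(-166488 + S(z/45 + 257/(-45))) = sqrt(-166488 + 130) = sqrt(-166358) = I*sqrt(166358)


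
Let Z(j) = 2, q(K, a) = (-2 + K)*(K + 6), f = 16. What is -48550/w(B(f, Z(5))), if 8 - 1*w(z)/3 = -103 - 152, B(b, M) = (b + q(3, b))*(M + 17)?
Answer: -48550/789 ≈ -61.534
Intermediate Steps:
q(K, a) = (-2 + K)*(6 + K)
B(b, M) = (9 + b)*(17 + M) (B(b, M) = (b + (-12 + 3² + 4*3))*(M + 17) = (b + (-12 + 9 + 12))*(17 + M) = (b + 9)*(17 + M) = (9 + b)*(17 + M))
w(z) = 789 (w(z) = 24 - 3*(-103 - 152) = 24 - 3*(-255) = 24 + 765 = 789)
-48550/w(B(f, Z(5))) = -48550/789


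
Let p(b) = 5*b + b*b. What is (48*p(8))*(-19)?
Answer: -94848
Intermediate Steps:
p(b) = b² + 5*b (p(b) = 5*b + b² = b² + 5*b)
(48*p(8))*(-19) = (48*(8*(5 + 8)))*(-19) = (48*(8*13))*(-19) = (48*104)*(-19) = 4992*(-19) = -94848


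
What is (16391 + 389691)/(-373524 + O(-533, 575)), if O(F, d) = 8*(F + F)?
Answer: -203041/191026 ≈ -1.0629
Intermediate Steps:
O(F, d) = 16*F (O(F, d) = 8*(2*F) = 16*F)
(16391 + 389691)/(-373524 + O(-533, 575)) = (16391 + 389691)/(-373524 + 16*(-533)) = 406082/(-373524 - 8528) = 406082/(-382052) = 406082*(-1/382052) = -203041/191026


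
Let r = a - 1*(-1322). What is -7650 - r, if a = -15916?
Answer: 6944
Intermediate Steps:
r = -14594 (r = -15916 - 1*(-1322) = -15916 + 1322 = -14594)
-7650 - r = -7650 - 1*(-14594) = -7650 + 14594 = 6944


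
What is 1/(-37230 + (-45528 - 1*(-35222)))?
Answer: -1/47536 ≈ -2.1037e-5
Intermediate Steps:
1/(-37230 + (-45528 - 1*(-35222))) = 1/(-37230 + (-45528 + 35222)) = 1/(-37230 - 10306) = 1/(-47536) = -1/47536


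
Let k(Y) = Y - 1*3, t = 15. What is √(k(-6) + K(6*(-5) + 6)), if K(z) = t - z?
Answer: √30 ≈ 5.4772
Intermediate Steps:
k(Y) = -3 + Y (k(Y) = Y - 3 = -3 + Y)
K(z) = 15 - z
√(k(-6) + K(6*(-5) + 6)) = √((-3 - 6) + (15 - (6*(-5) + 6))) = √(-9 + (15 - (-30 + 6))) = √(-9 + (15 - 1*(-24))) = √(-9 + (15 + 24)) = √(-9 + 39) = √30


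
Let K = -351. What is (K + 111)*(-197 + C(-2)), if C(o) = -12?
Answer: 50160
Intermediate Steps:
(K + 111)*(-197 + C(-2)) = (-351 + 111)*(-197 - 12) = -240*(-209) = 50160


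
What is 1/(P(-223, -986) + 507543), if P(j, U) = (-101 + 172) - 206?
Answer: 1/507408 ≈ 1.9708e-6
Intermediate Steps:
P(j, U) = -135 (P(j, U) = 71 - 206 = -135)
1/(P(-223, -986) + 507543) = 1/(-135 + 507543) = 1/507408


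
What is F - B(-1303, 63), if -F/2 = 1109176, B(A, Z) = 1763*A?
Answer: 78837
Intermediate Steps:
F = -2218352 (F = -2*1109176 = -2218352)
F - B(-1303, 63) = -2218352 - 1763*(-1303) = -2218352 - 1*(-2297189) = -2218352 + 2297189 = 78837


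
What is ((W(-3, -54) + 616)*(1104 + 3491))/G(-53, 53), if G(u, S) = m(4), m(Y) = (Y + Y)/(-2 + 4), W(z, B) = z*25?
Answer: 2485895/4 ≈ 6.2147e+5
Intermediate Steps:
W(z, B) = 25*z
m(Y) = Y (m(Y) = (2*Y)/2 = (2*Y)*(½) = Y)
G(u, S) = 4
((W(-3, -54) + 616)*(1104 + 3491))/G(-53, 53) = ((25*(-3) + 616)*(1104 + 3491))/4 = ((-75 + 616)*4595)*(¼) = (541*4595)*(¼) = 2485895*(¼) = 2485895/4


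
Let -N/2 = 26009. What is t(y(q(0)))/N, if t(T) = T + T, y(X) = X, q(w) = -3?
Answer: 3/26009 ≈ 0.00011534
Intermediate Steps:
N = -52018 (N = -2*26009 = -52018)
t(T) = 2*T
t(y(q(0)))/N = (2*(-3))/(-52018) = -6*(-1/52018) = 3/26009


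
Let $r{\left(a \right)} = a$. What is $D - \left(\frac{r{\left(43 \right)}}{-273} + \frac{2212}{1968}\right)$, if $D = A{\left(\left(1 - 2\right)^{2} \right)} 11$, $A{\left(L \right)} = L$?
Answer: $\frac{449221}{44772} \approx 10.034$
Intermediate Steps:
$D = 11$ ($D = \left(1 - 2\right)^{2} \cdot 11 = \left(-1\right)^{2} \cdot 11 = 1 \cdot 11 = 11$)
$D - \left(\frac{r{\left(43 \right)}}{-273} + \frac{2212}{1968}\right) = 11 - \left(\frac{43}{-273} + \frac{2212}{1968}\right) = 11 - \left(43 \left(- \frac{1}{273}\right) + 2212 \cdot \frac{1}{1968}\right) = 11 - \left(- \frac{43}{273} + \frac{553}{492}\right) = 11 - \frac{43271}{44772} = \frac{449221}{44772}$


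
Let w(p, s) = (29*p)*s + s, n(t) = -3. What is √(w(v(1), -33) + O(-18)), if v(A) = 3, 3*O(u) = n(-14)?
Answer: I*√2905 ≈ 53.898*I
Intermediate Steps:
O(u) = -1 (O(u) = (⅓)*(-3) = -1)
w(p, s) = s + 29*p*s (w(p, s) = 29*p*s + s = s + 29*p*s)
√(w(v(1), -33) + O(-18)) = √(-33*(1 + 29*3) - 1) = √(-33*(1 + 87) - 1) = √(-33*88 - 1) = √(-2904 - 1) = √(-2905) = I*√2905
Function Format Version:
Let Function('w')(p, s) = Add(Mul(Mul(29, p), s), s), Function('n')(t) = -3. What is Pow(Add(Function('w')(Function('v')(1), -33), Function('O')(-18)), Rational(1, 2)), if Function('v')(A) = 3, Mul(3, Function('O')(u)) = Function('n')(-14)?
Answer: Mul(I, Pow(2905, Rational(1, 2))) ≈ Mul(53.898, I)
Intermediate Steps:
Function('O')(u) = -1 (Function('O')(u) = Mul(Rational(1, 3), -3) = -1)
Function('w')(p, s) = Add(s, Mul(29, p, s)) (Function('w')(p, s) = Add(Mul(29, p, s), s) = Add(s, Mul(29, p, s)))
Pow(Add(Function('w')(Function('v')(1), -33), Function('O')(-18)), Rational(1, 2)) = Pow(Add(Mul(-33, Add(1, Mul(29, 3))), -1), Rational(1, 2)) = Pow(Add(Mul(-33, Add(1, 87)), -1), Rational(1, 2)) = Pow(Add(Mul(-33, 88), -1), Rational(1, 2)) = Pow(Add(-2904, -1), Rational(1, 2)) = Pow(-2905, Rational(1, 2)) = Mul(I, Pow(2905, Rational(1, 2)))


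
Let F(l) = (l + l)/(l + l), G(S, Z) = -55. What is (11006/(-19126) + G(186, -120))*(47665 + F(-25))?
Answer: -25332953688/9563 ≈ -2.6491e+6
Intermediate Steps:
F(l) = 1 (F(l) = (2*l)/((2*l)) = (2*l)*(1/(2*l)) = 1)
(11006/(-19126) + G(186, -120))*(47665 + F(-25)) = (11006/(-19126) - 55)*(47665 + 1) = (11006*(-1/19126) - 55)*47666 = (-5503/9563 - 55)*47666 = -531468/9563*47666 = -25332953688/9563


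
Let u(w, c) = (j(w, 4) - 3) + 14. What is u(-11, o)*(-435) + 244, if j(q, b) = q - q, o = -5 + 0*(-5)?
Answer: -4541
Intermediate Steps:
o = -5 (o = -5 + 0 = -5)
j(q, b) = 0
u(w, c) = 11 (u(w, c) = (0 - 3) + 14 = -3 + 14 = 11)
u(-11, o)*(-435) + 244 = 11*(-435) + 244 = -4785 + 244 = -4541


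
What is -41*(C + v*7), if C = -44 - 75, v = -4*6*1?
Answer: 11767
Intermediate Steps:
v = -24 (v = -24*1 = -24)
C = -119
-41*(C + v*7) = -41*(-119 - 24*7) = -41*(-119 - 168) = -41*(-287) = 11767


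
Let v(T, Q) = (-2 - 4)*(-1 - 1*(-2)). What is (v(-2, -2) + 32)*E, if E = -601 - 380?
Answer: -25506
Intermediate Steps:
v(T, Q) = -6 (v(T, Q) = -6*(-1 + 2) = -6*1 = -6)
E = -981
(v(-2, -2) + 32)*E = (-6 + 32)*(-981) = 26*(-981) = -25506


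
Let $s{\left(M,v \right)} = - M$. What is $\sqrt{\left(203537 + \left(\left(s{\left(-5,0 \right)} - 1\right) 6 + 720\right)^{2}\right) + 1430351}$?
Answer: $4 \sqrt{136714} \approx 1479.0$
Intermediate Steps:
$\sqrt{\left(203537 + \left(\left(s{\left(-5,0 \right)} - 1\right) 6 + 720\right)^{2}\right) + 1430351} = \sqrt{\left(203537 + \left(\left(\left(-1\right) \left(-5\right) - 1\right) 6 + 720\right)^{2}\right) + 1430351} = \sqrt{\left(203537 + \left(\left(5 - 1\right) 6 + 720\right)^{2}\right) + 1430351} = \sqrt{\left(203537 + \left(4 \cdot 6 + 720\right)^{2}\right) + 1430351} = \sqrt{\left(203537 + \left(24 + 720\right)^{2}\right) + 1430351} = \sqrt{\left(203537 + 744^{2}\right) + 1430351} = \sqrt{\left(203537 + 553536\right) + 1430351} = \sqrt{757073 + 1430351} = \sqrt{2187424} = 4 \sqrt{136714}$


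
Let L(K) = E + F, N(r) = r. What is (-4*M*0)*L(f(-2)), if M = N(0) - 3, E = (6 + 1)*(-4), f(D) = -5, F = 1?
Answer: 0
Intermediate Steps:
E = -28 (E = 7*(-4) = -28)
M = -3 (M = 0 - 3 = -3)
L(K) = -27 (L(K) = -28 + 1 = -27)
(-4*M*0)*L(f(-2)) = (-4*(-3)*0)*(-27) = (12*0)*(-27) = 0*(-27) = 0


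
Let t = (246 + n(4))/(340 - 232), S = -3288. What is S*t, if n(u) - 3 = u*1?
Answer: -69322/9 ≈ -7702.4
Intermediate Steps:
n(u) = 3 + u (n(u) = 3 + u*1 = 3 + u)
t = 253/108 (t = (246 + (3 + 4))/(340 - 232) = (246 + 7)/108 = 253*(1/108) = 253/108 ≈ 2.3426)
S*t = -3288*253/108 = -69322/9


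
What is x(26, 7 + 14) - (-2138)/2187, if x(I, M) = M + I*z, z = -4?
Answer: -179383/2187 ≈ -82.022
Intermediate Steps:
x(I, M) = M - 4*I (x(I, M) = M + I*(-4) = M - 4*I)
x(26, 7 + 14) - (-2138)/2187 = ((7 + 14) - 4*26) - (-2138)/2187 = (21 - 104) - (-2138)/2187 = -83 - 1*(-2138/2187) = -83 + 2138/2187 = -179383/2187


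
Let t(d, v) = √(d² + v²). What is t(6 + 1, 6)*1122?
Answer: 1122*√85 ≈ 10344.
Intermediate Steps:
t(6 + 1, 6)*1122 = √((6 + 1)² + 6²)*1122 = √(7² + 36)*1122 = √(49 + 36)*1122 = √85*1122 = 1122*√85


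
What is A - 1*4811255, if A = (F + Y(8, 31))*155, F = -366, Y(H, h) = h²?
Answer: -4719030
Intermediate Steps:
A = 92225 (A = (-366 + 31²)*155 = (-366 + 961)*155 = 595*155 = 92225)
A - 1*4811255 = 92225 - 1*4811255 = 92225 - 4811255 = -4719030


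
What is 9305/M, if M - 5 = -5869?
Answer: -9305/5864 ≈ -1.5868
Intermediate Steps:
M = -5864 (M = 5 - 5869 = -5864)
9305/M = 9305/(-5864) = 9305*(-1/5864) = -9305/5864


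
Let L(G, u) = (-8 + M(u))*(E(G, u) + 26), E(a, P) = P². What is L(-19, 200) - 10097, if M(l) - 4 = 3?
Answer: -50123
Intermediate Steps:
M(l) = 7 (M(l) = 4 + 3 = 7)
L(G, u) = -26 - u² (L(G, u) = (-8 + 7)*(u² + 26) = -(26 + u²) = -26 - u²)
L(-19, 200) - 10097 = (-26 - 1*200²) - 10097 = (-26 - 1*40000) - 10097 = (-26 - 40000) - 10097 = -40026 - 10097 = -50123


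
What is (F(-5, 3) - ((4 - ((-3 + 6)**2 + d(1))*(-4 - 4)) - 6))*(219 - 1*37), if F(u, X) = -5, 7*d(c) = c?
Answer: -13858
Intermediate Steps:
d(c) = c/7
(F(-5, 3) - ((4 - ((-3 + 6)**2 + d(1))*(-4 - 4)) - 6))*(219 - 1*37) = (-5 - ((4 - ((-3 + 6)**2 + (1/7)*1)*(-4 - 4)) - 6))*(219 - 1*37) = (-5 - ((4 - (3**2 + 1/7)*(-8)) - 6))*(219 - 37) = (-5 - ((4 - (9 + 1/7)*(-8)) - 6))*182 = (-5 - ((4 - 64*(-8)/7) - 6))*182 = (-5 - ((4 - 1*(-512/7)) - 6))*182 = (-5 - ((4 + 512/7) - 6))*182 = (-5 - (540/7 - 6))*182 = (-5 - 1*498/7)*182 = (-5 - 498/7)*182 = -533/7*182 = -13858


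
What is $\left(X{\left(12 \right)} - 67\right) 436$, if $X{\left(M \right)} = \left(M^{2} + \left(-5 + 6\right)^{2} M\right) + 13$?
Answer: $44472$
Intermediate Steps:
$X{\left(M \right)} = 13 + M + M^{2}$ ($X{\left(M \right)} = \left(M^{2} + 1^{2} M\right) + 13 = \left(M^{2} + 1 M\right) + 13 = \left(M^{2} + M\right) + 13 = \left(M + M^{2}\right) + 13 = 13 + M + M^{2}$)
$\left(X{\left(12 \right)} - 67\right) 436 = \left(\left(13 + 12 + 12^{2}\right) - 67\right) 436 = \left(\left(13 + 12 + 144\right) - 67\right) 436 = \left(169 - 67\right) 436 = 102 \cdot 436 = 44472$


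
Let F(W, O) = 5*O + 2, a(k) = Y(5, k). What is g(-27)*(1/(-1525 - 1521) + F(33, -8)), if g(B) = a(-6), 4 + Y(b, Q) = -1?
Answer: 578745/3046 ≈ 190.00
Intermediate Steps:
Y(b, Q) = -5 (Y(b, Q) = -4 - 1 = -5)
a(k) = -5
g(B) = -5
F(W, O) = 2 + 5*O
g(-27)*(1/(-1525 - 1521) + F(33, -8)) = -5*(1/(-1525 - 1521) + (2 + 5*(-8))) = -5*(1/(-3046) + (2 - 40)) = -5*(-1/3046 - 38) = -5*(-115749/3046) = 578745/3046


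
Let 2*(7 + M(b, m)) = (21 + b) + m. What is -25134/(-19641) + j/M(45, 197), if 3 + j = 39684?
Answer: 173889712/543401 ≈ 320.00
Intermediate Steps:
j = 39681 (j = -3 + 39684 = 39681)
M(b, m) = 7/2 + b/2 + m/2 (M(b, m) = -7 + ((21 + b) + m)/2 = -7 + (21 + b + m)/2 = -7 + (21/2 + b/2 + m/2) = 7/2 + b/2 + m/2)
-25134/(-19641) + j/M(45, 197) = -25134/(-19641) + 39681/(7/2 + (1/2)*45 + (1/2)*197) = -25134*(-1/19641) + 39681/(7/2 + 45/2 + 197/2) = 8378/6547 + 39681/(249/2) = 8378/6547 + 39681*(2/249) = 8378/6547 + 26454/83 = 173889712/543401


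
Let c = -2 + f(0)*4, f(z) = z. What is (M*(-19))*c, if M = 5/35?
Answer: 38/7 ≈ 5.4286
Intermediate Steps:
c = -2 (c = -2 + 0*4 = -2 + 0 = -2)
M = ⅐ (M = 5*(1/35) = ⅐ ≈ 0.14286)
(M*(-19))*c = ((⅐)*(-19))*(-2) = -19/7*(-2) = 38/7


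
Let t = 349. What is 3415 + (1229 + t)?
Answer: 4993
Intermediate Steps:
3415 + (1229 + t) = 3415 + (1229 + 349) = 3415 + 1578 = 4993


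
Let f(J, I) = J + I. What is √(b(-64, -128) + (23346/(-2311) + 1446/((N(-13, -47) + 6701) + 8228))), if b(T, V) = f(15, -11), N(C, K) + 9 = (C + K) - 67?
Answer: 2*I*√194929446393865/11395541 ≈ 2.4504*I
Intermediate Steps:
N(C, K) = -76 + C + K (N(C, K) = -9 + ((C + K) - 67) = -9 + (-67 + C + K) = -76 + C + K)
f(J, I) = I + J
b(T, V) = 4 (b(T, V) = -11 + 15 = 4)
√(b(-64, -128) + (23346/(-2311) + 1446/((N(-13, -47) + 6701) + 8228))) = √(4 + (23346/(-2311) + 1446/(((-76 - 13 - 47) + 6701) + 8228))) = √(4 + (23346*(-1/2311) + 1446/((-136 + 6701) + 8228))) = √(4 + (-23346/2311 + 1446/(6565 + 8228))) = √(4 + (-23346/2311 + 1446/14793)) = √(4 + (-23346/2311 + 1446*(1/14793))) = √(4 + (-23346/2311 + 482/4931)) = √(4 - 114005224/11395541) = √(-68423060/11395541) = 2*I*√194929446393865/11395541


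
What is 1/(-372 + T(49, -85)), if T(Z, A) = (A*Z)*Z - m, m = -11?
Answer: -1/204446 ≈ -4.8913e-6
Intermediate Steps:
T(Z, A) = 11 + A*Z² (T(Z, A) = (A*Z)*Z - 1*(-11) = A*Z² + 11 = 11 + A*Z²)
1/(-372 + T(49, -85)) = 1/(-372 + (11 - 85*49²)) = 1/(-372 + (11 - 85*2401)) = 1/(-372 + (11 - 204085)) = 1/(-372 - 204074) = 1/(-204446) = -1/204446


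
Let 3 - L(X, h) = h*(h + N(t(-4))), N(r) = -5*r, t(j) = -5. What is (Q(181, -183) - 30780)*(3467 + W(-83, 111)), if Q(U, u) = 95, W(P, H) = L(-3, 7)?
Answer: -99603510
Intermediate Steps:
L(X, h) = 3 - h*(25 + h) (L(X, h) = 3 - h*(h - 5*(-5)) = 3 - h*(h + 25) = 3 - h*(25 + h))
W(P, H) = -221 (W(P, H) = 3 - 1*7² - 25*7 = 3 - 1*49 - 175 = 3 - 49 - 175 = -221)
(Q(181, -183) - 30780)*(3467 + W(-83, 111)) = (95 - 30780)*(3467 - 221) = -30685*3246 = -99603510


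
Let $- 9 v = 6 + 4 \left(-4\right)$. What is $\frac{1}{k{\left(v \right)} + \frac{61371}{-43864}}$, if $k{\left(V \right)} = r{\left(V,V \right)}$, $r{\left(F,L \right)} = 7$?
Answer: $\frac{43864}{245677} \approx 0.17854$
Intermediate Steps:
$v = \frac{10}{9}$ ($v = - \frac{6 + 4 \left(-4\right)}{9} = - \frac{6 - 16}{9} = \left(- \frac{1}{9}\right) \left(-10\right) = \frac{10}{9} \approx 1.1111$)
$k{\left(V \right)} = 7$
$\frac{1}{k{\left(v \right)} + \frac{61371}{-43864}} = \frac{1}{7 + \frac{61371}{-43864}} = \frac{1}{7 + 61371 \left(- \frac{1}{43864}\right)} = \frac{1}{7 - \frac{61371}{43864}} = \frac{1}{\frac{245677}{43864}} = \frac{43864}{245677}$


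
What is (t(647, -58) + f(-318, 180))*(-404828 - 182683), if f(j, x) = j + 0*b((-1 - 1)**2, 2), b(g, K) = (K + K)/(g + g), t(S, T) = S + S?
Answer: -573410736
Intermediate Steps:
t(S, T) = 2*S
b(g, K) = K/g (b(g, K) = (2*K)/((2*g)) = (2*K)*(1/(2*g)) = K/g)
f(j, x) = j (f(j, x) = j + 0*(2/((-1 - 1)**2)) = j + 0*(2/((-2)**2)) = j + 0*(2/4) = j + 0*(2*(1/4)) = j + 0*(1/2) = j + 0 = j)
(t(647, -58) + f(-318, 180))*(-404828 - 182683) = (2*647 - 318)*(-404828 - 182683) = (1294 - 318)*(-587511) = 976*(-587511) = -573410736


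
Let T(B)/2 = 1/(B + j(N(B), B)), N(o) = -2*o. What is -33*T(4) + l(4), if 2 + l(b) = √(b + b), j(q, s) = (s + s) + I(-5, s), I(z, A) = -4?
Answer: -41/4 + 2*√2 ≈ -7.4216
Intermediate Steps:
j(q, s) = -4 + 2*s (j(q, s) = (s + s) - 4 = 2*s - 4 = -4 + 2*s)
l(b) = -2 + √2*√b (l(b) = -2 + √(b + b) = -2 + √(2*b) = -2 + √2*√b)
T(B) = 2/(-4 + 3*B) (T(B) = 2/(B + (-4 + 2*B)) = 2/(-4 + 3*B))
-33*T(4) + l(4) = -66/(-4 + 3*4) + (-2 + √2*√4) = -66/(-4 + 12) + (-2 + √2*2) = -66/8 + (-2 + 2*√2) = -33*¼ + (-2 + 2*√2) = -33/4 + (-2 + 2*√2) = -41/4 + 2*√2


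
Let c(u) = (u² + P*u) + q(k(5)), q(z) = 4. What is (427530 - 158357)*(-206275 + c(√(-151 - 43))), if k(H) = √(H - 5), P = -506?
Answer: -55574803445 - 136201538*I*√194 ≈ -5.5575e+10 - 1.8971e+9*I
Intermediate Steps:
k(H) = √(-5 + H)
c(u) = 4 + u² - 506*u (c(u) = (u² - 506*u) + 4 = 4 + u² - 506*u)
(427530 - 158357)*(-206275 + c(√(-151 - 43))) = (427530 - 158357)*(-206275 + (4 + (√(-151 - 43))² - 506*√(-151 - 43))) = 269173*(-206275 + (4 + (√(-194))² - 506*I*√194)) = 269173*(-206275 + (4 + (I*√194)² - 506*I*√194)) = 269173*(-206275 + (4 - 194 - 506*I*√194)) = 269173*(-206275 + (-190 - 506*I*√194)) = 269173*(-206465 - 506*I*√194) = -55574803445 - 136201538*I*√194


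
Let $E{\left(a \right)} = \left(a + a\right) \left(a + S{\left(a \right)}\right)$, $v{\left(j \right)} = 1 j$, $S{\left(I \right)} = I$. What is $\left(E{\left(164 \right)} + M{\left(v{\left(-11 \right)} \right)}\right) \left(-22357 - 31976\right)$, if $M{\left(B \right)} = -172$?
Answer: $-5836016196$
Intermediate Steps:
$v{\left(j \right)} = j$
$E{\left(a \right)} = 4 a^{2}$ ($E{\left(a \right)} = \left(a + a\right) \left(a + a\right) = 2 a 2 a = 4 a^{2}$)
$\left(E{\left(164 \right)} + M{\left(v{\left(-11 \right)} \right)}\right) \left(-22357 - 31976\right) = \left(4 \cdot 164^{2} - 172\right) \left(-22357 - 31976\right) = \left(4 \cdot 26896 - 172\right) \left(-54333\right) = \left(107584 - 172\right) \left(-54333\right) = 107412 \left(-54333\right) = -5836016196$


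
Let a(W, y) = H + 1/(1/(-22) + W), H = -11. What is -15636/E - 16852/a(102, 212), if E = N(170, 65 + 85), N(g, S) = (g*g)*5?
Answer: 124126710431/80956125 ≈ 1533.3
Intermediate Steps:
N(g, S) = 5*g² (N(g, S) = g²*5 = 5*g²)
E = 144500 (E = 5*170² = 5*28900 = 144500)
a(W, y) = -11 + 1/(-1/22 + W) (a(W, y) = -11 + 1/(1/(-22) + W) = -11 + 1/(-1/22 + W))
-15636/E - 16852/a(102, 212) = -15636/144500 - 16852*(-1 + 22*102)/(11*(3 - 22*102)) = -15636*1/144500 - 16852*(-1 + 2244)/(11*(3 - 2244)) = -3909/36125 - 16852/(11*(-2241)/2243) = -3909/36125 - 16852/(11*(1/2243)*(-2241)) = -3909/36125 - 16852/(-24651/2243) = -3909/36125 - 16852*(-2243/24651) = -3909/36125 + 3436276/2241 = 124126710431/80956125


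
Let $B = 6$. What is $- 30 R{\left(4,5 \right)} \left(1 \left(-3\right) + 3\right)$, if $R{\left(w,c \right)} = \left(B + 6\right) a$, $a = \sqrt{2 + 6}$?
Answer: $0$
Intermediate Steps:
$a = 2 \sqrt{2}$ ($a = \sqrt{8} = 2 \sqrt{2} \approx 2.8284$)
$R{\left(w,c \right)} = 24 \sqrt{2}$ ($R{\left(w,c \right)} = \left(6 + 6\right) 2 \sqrt{2} = 12 \cdot 2 \sqrt{2} = 24 \sqrt{2}$)
$- 30 R{\left(4,5 \right)} \left(1 \left(-3\right) + 3\right) = - 30 \cdot 24 \sqrt{2} \left(1 \left(-3\right) + 3\right) = - 720 \sqrt{2} \left(-3 + 3\right) = - 720 \sqrt{2} \cdot 0 = 0$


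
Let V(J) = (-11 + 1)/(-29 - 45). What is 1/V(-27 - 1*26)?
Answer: 37/5 ≈ 7.4000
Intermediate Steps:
V(J) = 5/37 (V(J) = -10/(-74) = -10*(-1/74) = 5/37)
1/V(-27 - 1*26) = 1/(5/37) = 37/5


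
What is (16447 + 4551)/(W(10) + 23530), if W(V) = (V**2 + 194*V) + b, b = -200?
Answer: 10499/12685 ≈ 0.82767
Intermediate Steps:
W(V) = -200 + V**2 + 194*V (W(V) = (V**2 + 194*V) - 200 = -200 + V**2 + 194*V)
(16447 + 4551)/(W(10) + 23530) = (16447 + 4551)/((-200 + 10**2 + 194*10) + 23530) = 20998/((-200 + 100 + 1940) + 23530) = 20998/(1840 + 23530) = 20998/25370 = 20998*(1/25370) = 10499/12685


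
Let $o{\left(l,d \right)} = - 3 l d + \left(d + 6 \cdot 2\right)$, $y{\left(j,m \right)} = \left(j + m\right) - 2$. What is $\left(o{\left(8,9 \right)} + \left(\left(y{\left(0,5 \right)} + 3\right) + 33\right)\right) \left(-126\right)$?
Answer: $19656$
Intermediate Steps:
$y{\left(j,m \right)} = -2 + j + m$
$o{\left(l,d \right)} = 12 + d - 3 d l$ ($o{\left(l,d \right)} = - 3 d l + \left(d + 12\right) = - 3 d l + \left(12 + d\right) = 12 + d - 3 d l$)
$\left(o{\left(8,9 \right)} + \left(\left(y{\left(0,5 \right)} + 3\right) + 33\right)\right) \left(-126\right) = \left(\left(12 + 9 - 27 \cdot 8\right) + \left(\left(\left(-2 + 0 + 5\right) + 3\right) + 33\right)\right) \left(-126\right) = \left(\left(12 + 9 - 216\right) + \left(\left(3 + 3\right) + 33\right)\right) \left(-126\right) = \left(-195 + \left(6 + 33\right)\right) \left(-126\right) = \left(-195 + 39\right) \left(-126\right) = \left(-156\right) \left(-126\right) = 19656$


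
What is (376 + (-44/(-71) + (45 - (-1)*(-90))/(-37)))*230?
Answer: 228292250/2627 ≈ 86902.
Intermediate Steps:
(376 + (-44/(-71) + (45 - (-1)*(-90))/(-37)))*230 = (376 + (-44*(-1/71) + (45 - 1*90)*(-1/37)))*230 = (376 + (44/71 + (45 - 90)*(-1/37)))*230 = (376 + (44/71 - 45*(-1/37)))*230 = (376 + (44/71 + 45/37))*230 = (376 + 4823/2627)*230 = (992575/2627)*230 = 228292250/2627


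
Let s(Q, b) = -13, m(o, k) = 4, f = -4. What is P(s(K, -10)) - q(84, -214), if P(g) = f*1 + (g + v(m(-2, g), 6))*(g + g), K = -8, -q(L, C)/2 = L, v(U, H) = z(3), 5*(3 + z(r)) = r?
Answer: 2822/5 ≈ 564.40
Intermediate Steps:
z(r) = -3 + r/5
v(U, H) = -12/5 (v(U, H) = -3 + (1/5)*3 = -3 + 3/5 = -12/5)
q(L, C) = -2*L
P(g) = -4 + 2*g*(-12/5 + g) (P(g) = -4*1 + (g - 12/5)*(g + g) = -4 + (-12/5 + g)*(2*g) = -4 + 2*g*(-12/5 + g))
P(s(K, -10)) - q(84, -214) = (-4 + 2*(-13)**2 - 24/5*(-13)) - (-2)*84 = (-4 + 2*169 + 312/5) - 1*(-168) = (-4 + 338 + 312/5) + 168 = 1982/5 + 168 = 2822/5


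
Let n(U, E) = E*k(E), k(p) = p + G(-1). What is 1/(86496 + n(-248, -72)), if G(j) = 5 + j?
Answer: 1/91392 ≈ 1.0942e-5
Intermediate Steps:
k(p) = 4 + p (k(p) = p + (5 - 1) = p + 4 = 4 + p)
n(U, E) = E*(4 + E)
1/(86496 + n(-248, -72)) = 1/(86496 - 72*(4 - 72)) = 1/(86496 - 72*(-68)) = 1/(86496 + 4896) = 1/91392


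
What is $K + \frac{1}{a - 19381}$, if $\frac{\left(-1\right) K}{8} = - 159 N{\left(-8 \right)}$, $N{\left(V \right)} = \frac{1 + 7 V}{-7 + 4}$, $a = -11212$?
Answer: $\frac{713428759}{30593} \approx 23320.0$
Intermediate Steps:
$N{\left(V \right)} = - \frac{1}{3} - \frac{7 V}{3}$ ($N{\left(V \right)} = \frac{1 + 7 V}{-3} = \left(1 + 7 V\right) \left(- \frac{1}{3}\right) = - \frac{1}{3} - \frac{7 V}{3}$)
$K = 23320$ ($K = - 8 \left(- 159 \left(- \frac{1}{3} - - \frac{56}{3}\right)\right) = - 8 \left(- 159 \left(- \frac{1}{3} + \frac{56}{3}\right)\right) = - 8 \left(\left(-159\right) \frac{55}{3}\right) = \left(-8\right) \left(-2915\right) = 23320$)
$K + \frac{1}{a - 19381} = 23320 + \frac{1}{-11212 - 19381} = 23320 + \frac{1}{-30593} = 23320 - \frac{1}{30593} = \frac{713428759}{30593}$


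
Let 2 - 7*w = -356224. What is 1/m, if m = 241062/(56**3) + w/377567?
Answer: 33153403136/49977027021 ≈ 0.66337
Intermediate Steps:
w = 356226/7 (w = 2/7 - 1/7*(-356224) = 2/7 + 356224/7 = 356226/7 ≈ 50889.)
m = 49977027021/33153403136 (m = 241062/(56**3) + (356226/7)/377567 = 241062/175616 + (356226/7)*(1/377567) = 241062*(1/175616) + 356226/2642969 = 120531/87808 + 356226/2642969 = 49977027021/33153403136 ≈ 1.5074)
1/m = 1/(49977027021/33153403136) = 33153403136/49977027021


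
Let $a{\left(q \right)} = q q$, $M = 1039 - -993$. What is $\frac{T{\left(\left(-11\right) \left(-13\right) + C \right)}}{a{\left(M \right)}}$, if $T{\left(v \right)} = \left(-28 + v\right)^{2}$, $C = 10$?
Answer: $\frac{15625}{4129024} \approx 0.0037842$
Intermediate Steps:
$M = 2032$ ($M = 1039 + 993 = 2032$)
$a{\left(q \right)} = q^{2}$
$\frac{T{\left(\left(-11\right) \left(-13\right) + C \right)}}{a{\left(M \right)}} = \frac{\left(-28 + \left(\left(-11\right) \left(-13\right) + 10\right)\right)^{2}}{2032^{2}} = \frac{\left(-28 + \left(143 + 10\right)\right)^{2}}{4129024} = \left(-28 + 153\right)^{2} \cdot \frac{1}{4129024} = 125^{2} \cdot \frac{1}{4129024} = 15625 \cdot \frac{1}{4129024} = \frac{15625}{4129024}$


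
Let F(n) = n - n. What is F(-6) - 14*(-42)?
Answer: 588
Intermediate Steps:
F(n) = 0
F(-6) - 14*(-42) = 0 - 14*(-42) = 0 + 588 = 588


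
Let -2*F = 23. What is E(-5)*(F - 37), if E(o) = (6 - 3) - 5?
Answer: 97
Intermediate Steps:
F = -23/2 (F = -½*23 = -23/2 ≈ -11.500)
E(o) = -2 (E(o) = 3 - 5 = -2)
E(-5)*(F - 37) = -2*(-23/2 - 37) = -2*(-97/2) = 97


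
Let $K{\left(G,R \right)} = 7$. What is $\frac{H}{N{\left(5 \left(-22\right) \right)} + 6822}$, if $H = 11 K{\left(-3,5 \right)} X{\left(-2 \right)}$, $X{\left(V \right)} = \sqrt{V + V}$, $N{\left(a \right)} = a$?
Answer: $\frac{77 i}{3356} \approx 0.022944 i$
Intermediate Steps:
$X{\left(V \right)} = \sqrt{2} \sqrt{V}$ ($X{\left(V \right)} = \sqrt{2 V} = \sqrt{2} \sqrt{V}$)
$H = 154 i$ ($H = 11 \cdot 7 \sqrt{2} \sqrt{-2} = 77 \sqrt{2} i \sqrt{2} = 77 \cdot 2 i = 154 i \approx 154.0 i$)
$\frac{H}{N{\left(5 \left(-22\right) \right)} + 6822} = \frac{154 i}{5 \left(-22\right) + 6822} = \frac{154 i}{-110 + 6822} = \frac{154 i}{6712} = 154 i \frac{1}{6712} = \frac{77 i}{3356}$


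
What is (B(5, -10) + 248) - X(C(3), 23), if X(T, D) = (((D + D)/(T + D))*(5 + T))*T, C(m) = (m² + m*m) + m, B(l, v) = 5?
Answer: -3496/11 ≈ -317.82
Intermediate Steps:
C(m) = m + 2*m² (C(m) = (m² + m²) + m = 2*m² + m = m + 2*m²)
X(T, D) = 2*D*T*(5 + T)/(D + T) (X(T, D) = (((2*D)/(D + T))*(5 + T))*T = ((2*D/(D + T))*(5 + T))*T = (2*D*(5 + T)/(D + T))*T = 2*D*T*(5 + T)/(D + T))
(B(5, -10) + 248) - X(C(3), 23) = (5 + 248) - 2*23*3*(1 + 2*3)*(5 + 3*(1 + 2*3))/(23 + 3*(1 + 2*3)) = 253 - 2*23*3*(1 + 6)*(5 + 3*(1 + 6))/(23 + 3*(1 + 6)) = 253 - 2*23*3*7*(5 + 3*7)/(23 + 3*7) = 253 - 2*23*21*(5 + 21)/(23 + 21) = 253 - 2*23*21*26/44 = 253 - 1*6279/11 = 253 - 6279/11 = -3496/11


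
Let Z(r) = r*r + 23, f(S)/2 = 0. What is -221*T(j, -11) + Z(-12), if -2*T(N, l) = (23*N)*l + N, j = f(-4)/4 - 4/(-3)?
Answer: -36961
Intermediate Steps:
f(S) = 0 (f(S) = 2*0 = 0)
j = 4/3 (j = 0/4 - 4/(-3) = 0*(¼) - 4*(-⅓) = 0 + 4/3 = 4/3 ≈ 1.3333)
T(N, l) = -N/2 - 23*N*l/2 (T(N, l) = -((23*N)*l + N)/2 = -(23*N*l + N)/2 = -(N + 23*N*l)/2 = -N/2 - 23*N*l/2)
Z(r) = 23 + r² (Z(r) = r² + 23 = 23 + r²)
-221*T(j, -11) + Z(-12) = -(-221)*4*(1 + 23*(-11))/(2*3) + (23 + (-12)²) = -(-221)*4*(1 - 253)/(2*3) + (23 + 144) = -(-221)*4*(-252)/(2*3) + 167 = -221*168 + 167 = -37128 + 167 = -36961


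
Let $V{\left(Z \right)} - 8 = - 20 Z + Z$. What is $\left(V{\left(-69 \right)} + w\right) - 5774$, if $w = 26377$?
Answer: $21922$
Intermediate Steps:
$V{\left(Z \right)} = 8 - 19 Z$ ($V{\left(Z \right)} = 8 + \left(- 20 Z + Z\right) = 8 - 19 Z$)
$\left(V{\left(-69 \right)} + w\right) - 5774 = \left(\left(8 - -1311\right) + 26377\right) - 5774 = \left(\left(8 + 1311\right) + 26377\right) - 5774 = \left(1319 + 26377\right) - 5774 = 27696 - 5774 = 21922$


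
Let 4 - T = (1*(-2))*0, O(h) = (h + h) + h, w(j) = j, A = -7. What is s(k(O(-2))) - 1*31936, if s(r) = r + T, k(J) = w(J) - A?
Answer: -31931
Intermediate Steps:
O(h) = 3*h (O(h) = 2*h + h = 3*h)
k(J) = 7 + J (k(J) = J - 1*(-7) = J + 7 = 7 + J)
T = 4 (T = 4 - 1*(-2)*0 = 4 - (-2)*0 = 4 - 1*0 = 4 + 0 = 4)
s(r) = 4 + r (s(r) = r + 4 = 4 + r)
s(k(O(-2))) - 1*31936 = (4 + (7 + 3*(-2))) - 1*31936 = (4 + (7 - 6)) - 31936 = (4 + 1) - 31936 = 5 - 31936 = -31931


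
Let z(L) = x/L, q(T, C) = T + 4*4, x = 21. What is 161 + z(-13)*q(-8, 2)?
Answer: 1925/13 ≈ 148.08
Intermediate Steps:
q(T, C) = 16 + T (q(T, C) = T + 16 = 16 + T)
z(L) = 21/L
161 + z(-13)*q(-8, 2) = 161 + (21/(-13))*(16 - 8) = 161 + (21*(-1/13))*8 = 161 - 21/13*8 = 161 - 168/13 = 1925/13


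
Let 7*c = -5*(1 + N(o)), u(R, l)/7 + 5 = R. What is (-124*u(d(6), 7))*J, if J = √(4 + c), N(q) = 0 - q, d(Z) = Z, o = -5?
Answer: -124*I*√14 ≈ -463.97*I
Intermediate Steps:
N(q) = -q
u(R, l) = -35 + 7*R
c = -30/7 (c = (-5*(1 - 1*(-5)))/7 = (-5*(1 + 5))/7 = (-5*6)/7 = (⅐)*(-30) = -30/7 ≈ -4.2857)
J = I*√14/7 (J = √(4 - 30/7) = √(-2/7) = I*√14/7 ≈ 0.53452*I)
(-124*u(d(6), 7))*J = (-124*(-35 + 7*6))*(I*√14/7) = (-124*(-35 + 42))*(I*√14/7) = (-124*7)*(I*√14/7) = -124*I*√14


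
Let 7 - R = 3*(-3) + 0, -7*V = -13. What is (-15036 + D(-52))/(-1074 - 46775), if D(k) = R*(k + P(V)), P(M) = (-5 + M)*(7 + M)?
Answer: 799356/2344601 ≈ 0.34093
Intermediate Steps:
V = 13/7 (V = -1/7*(-13) = 13/7 ≈ 1.8571)
R = 16 (R = 7 - (3*(-3) + 0) = 7 - (-9 + 0) = 7 - 1*(-9) = 7 + 9 = 16)
D(k) = -21824/49 + 16*k (D(k) = 16*(k + (-35 + (13/7)**2 + 2*(13/7))) = 16*(k + (-35 + 169/49 + 26/7)) = 16*(k - 1364/49) = 16*(-1364/49 + k) = -21824/49 + 16*k)
(-15036 + D(-52))/(-1074 - 46775) = (-15036 + (-21824/49 + 16*(-52)))/(-1074 - 46775) = (-15036 + (-21824/49 - 832))/(-47849) = (-15036 - 62592/49)*(-1/47849) = -799356/49*(-1/47849) = 799356/2344601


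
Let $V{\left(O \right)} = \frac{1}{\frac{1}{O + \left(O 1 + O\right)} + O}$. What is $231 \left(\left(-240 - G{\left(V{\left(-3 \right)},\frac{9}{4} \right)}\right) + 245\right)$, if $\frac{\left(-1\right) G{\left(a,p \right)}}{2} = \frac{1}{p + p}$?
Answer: $\frac{3773}{3} \approx 1257.7$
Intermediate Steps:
$V{\left(O \right)} = \frac{1}{O + \frac{1}{3 O}}$ ($V{\left(O \right)} = \frac{1}{\frac{1}{O + \left(O + O\right)} + O} = \frac{1}{\frac{1}{O + 2 O} + O} = \frac{1}{\frac{1}{3 O} + O} = \frac{1}{O + \frac{1}{3 O}}$)
$G{\left(a,p \right)} = - \frac{1}{p}$ ($G{\left(a,p \right)} = - \frac{2}{p + p} = - \frac{2}{2 p} = - 2 \frac{1}{2 p} = - \frac{1}{p}$)
$231 \left(\left(-240 - G{\left(V{\left(-3 \right)},\frac{9}{4} \right)}\right) + 245\right) = 231 \left(\left(-240 - - \frac{1}{9 \cdot \frac{1}{4}}\right) + 245\right) = 231 \left(\left(-240 - - \frac{1}{\frac{9}{4}}\right) + 245\right) = 231 \left(\left(-240 - \left(-1\right) \frac{4}{9}\right) + 245\right) = 231 \left(\left(-240 - - \frac{4}{9}\right) + 245\right) = 231 \left(\left(-240 + \frac{4}{9}\right) + 245\right) = 231 \left(- \frac{2156}{9} + 245\right) = 231 \cdot \frac{49}{9} = \frac{3773}{3}$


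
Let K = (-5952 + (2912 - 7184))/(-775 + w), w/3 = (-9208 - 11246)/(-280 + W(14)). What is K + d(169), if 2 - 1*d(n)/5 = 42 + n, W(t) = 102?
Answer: -19553647/19147 ≈ -1021.2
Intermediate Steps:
d(n) = -200 - 5*n (d(n) = 10 - 5*(42 + n) = 10 + (-210 - 5*n) = -200 - 5*n)
w = 30681/89 (w = 3*((-9208 - 11246)/(-280 + 102)) = 3*(-20454/(-178)) = 3*(-20454*(-1/178)) = 3*(10227/89) = 30681/89 ≈ 344.73)
K = 454968/19147 (K = (-5952 + (2912 - 7184))/(-775 + 30681/89) = (-5952 - 4272)/(-38294/89) = -10224*(-89/38294) = 454968/19147 ≈ 23.762)
K + d(169) = 454968/19147 + (-200 - 5*169) = 454968/19147 + (-200 - 845) = 454968/19147 - 1045 = -19553647/19147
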